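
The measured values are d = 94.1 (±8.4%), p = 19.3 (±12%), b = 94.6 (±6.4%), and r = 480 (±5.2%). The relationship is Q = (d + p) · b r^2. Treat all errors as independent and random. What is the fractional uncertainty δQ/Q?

Let u = d + p = 113. δu = √(δd² + δp²) = √(62.5 + 5.36) = 8.24, so δu/u = 0.0726.
Q is then a monomial in u, b, r:
δQ/Q = √((δu/u)² + (1·δb/b)² + (2·δr/r)²) = √(0.00528 + 0.00410 + 0.0108) = 0.142

0.142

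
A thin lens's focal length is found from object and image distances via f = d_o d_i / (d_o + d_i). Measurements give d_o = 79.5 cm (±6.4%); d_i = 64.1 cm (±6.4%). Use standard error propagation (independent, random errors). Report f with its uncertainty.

∂f/∂d_o = (d_i/(d_o+d_i))² = 0.199;  ∂f/∂d_i = (d_o/(d_o+d_i))² = 0.306
δf = √((∂f/∂d_o · δd_o)² + (∂f/∂d_i · δd_i)²) = √(1.03 + 1.58) = 1.62 cm
f = 35.5 cm.

35.5 ± 1.62 cm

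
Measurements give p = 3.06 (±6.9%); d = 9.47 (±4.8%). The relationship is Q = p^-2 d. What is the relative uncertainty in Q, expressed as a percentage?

Each factor contributes (exponent × relative error)² to (δQ/Q)²:
  (-2·δp/p)² = (-2×0.0690)² = 0.0190;  (1·δd/d)² = (1×0.0480)² = 0.00230
δQ/Q = √(0.0213) = 0.146

14.6%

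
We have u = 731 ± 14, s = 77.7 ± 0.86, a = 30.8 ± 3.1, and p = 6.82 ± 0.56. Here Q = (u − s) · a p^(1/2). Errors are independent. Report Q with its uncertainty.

Let w = u − s = 653. δw = √(δu² + δs²) = √(196 + 0.740) = 14.0, so δw/w = 0.0215.
Q is then a monomial in w, a, p:
δQ/Q = √((δw/w)² + (1·δa/a)² + (½·δp/p)²) = √(0.000461 + 0.0101 + 0.00169) = 0.111
Q = 52500, so δQ = 0.111 × 52500 = 5820.

52500 ± 5820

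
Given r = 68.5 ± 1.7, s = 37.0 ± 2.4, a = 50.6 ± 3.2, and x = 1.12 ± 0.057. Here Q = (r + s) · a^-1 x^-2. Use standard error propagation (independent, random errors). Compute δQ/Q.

Let u = r + s = 106. δu = √(δr² + δs²) = √(2.89 + 5.76) = 2.94, so δu/u = 0.0279.
Q is then a monomial in u, a, x:
δQ/Q = √((δu/u)² + (-1·δa/a)² + (-2·δx/x)²) = √(0.000777 + 0.00400 + 0.0104) = 0.123

0.123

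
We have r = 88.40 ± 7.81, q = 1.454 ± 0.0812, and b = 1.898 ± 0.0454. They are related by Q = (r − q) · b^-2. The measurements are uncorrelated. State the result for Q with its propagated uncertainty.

Let u = r − q = 86.95. δu = √(δr² + δq²) = √(61.0 + 0.00659) = 7.81, so δu/u = 0.0898.
Q is then a monomial in u, b:
δQ/Q = √((δu/u)² + (-2·δb/b)²) = √(0.00807 + 0.00229) = 0.102
Q = 24.14, so δQ = 0.102 × 24.14 = 2.46.

24.14 ± 2.46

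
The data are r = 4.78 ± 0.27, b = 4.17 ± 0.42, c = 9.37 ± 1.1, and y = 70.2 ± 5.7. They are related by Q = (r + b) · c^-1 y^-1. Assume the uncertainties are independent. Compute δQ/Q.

0.153

Let u = r + b = 8.95. δu = √(δr² + δb²) = √(0.0729 + 0.176) = 0.499, so δu/u = 0.0558.
Q is then a monomial in u, c, y:
δQ/Q = √((δu/u)² + (-1·δc/c)² + (-1·δy/y)²) = √(0.00311 + 0.0138 + 0.00659) = 0.153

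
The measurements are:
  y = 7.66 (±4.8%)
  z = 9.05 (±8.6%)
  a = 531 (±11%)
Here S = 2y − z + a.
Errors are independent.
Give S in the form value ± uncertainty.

Each term contributes (cᵢ δxᵢ)² to (δS)²:
  (2·δy)² = 0.541;  (δz)² = 0.606;  (δa)² = 3410
δS = √(3410) = 58.4
S = 537.

537 ± 58.4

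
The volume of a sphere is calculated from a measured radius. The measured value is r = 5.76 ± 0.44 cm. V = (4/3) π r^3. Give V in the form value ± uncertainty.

800 ± 183 cm^3

V ∝ r^3, so δV/V = |3| · δr/r = 3 × 0.0764 = 0.229.
V = 800 cm^3, so δV = 0.229 × 800 = 183 cm^3.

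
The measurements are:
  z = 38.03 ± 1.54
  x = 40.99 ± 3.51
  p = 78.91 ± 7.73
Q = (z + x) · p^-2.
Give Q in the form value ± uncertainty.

0.01269 ± 0.00256

Let u = z + x = 79.02. δu = √(δz² + δx²) = √(2.37 + 12.3) = 3.83, so δu/u = 0.0485.
Q is then a monomial in u, p:
δQ/Q = √((δu/u)² + (-2·δp/p)²) = √(0.00235 + 0.0384) = 0.202
Q = 0.01269, so δQ = 0.202 × 0.01269 = 0.00256.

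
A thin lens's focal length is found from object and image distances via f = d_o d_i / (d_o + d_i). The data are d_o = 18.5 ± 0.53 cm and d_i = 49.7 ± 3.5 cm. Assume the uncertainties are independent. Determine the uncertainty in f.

∂f/∂d_o = (d_i/(d_o+d_i))² = 0.531;  ∂f/∂d_i = (d_o/(d_o+d_i))² = 0.0736
δf = √((∂f/∂d_o · δd_o)² + (∂f/∂d_i · δd_i)²) = √(0.0792 + 0.0663) = 0.382 cm

0.382 cm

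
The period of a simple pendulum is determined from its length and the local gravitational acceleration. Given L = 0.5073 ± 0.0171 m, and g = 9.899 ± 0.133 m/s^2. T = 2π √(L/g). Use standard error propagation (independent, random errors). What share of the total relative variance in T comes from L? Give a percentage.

(δT/T)² = (½·δL/L)² + (−½·δg/g)²
  L term: (0.5×0.0337)² = 0.000284
  g term: (-0.5×0.0134)² = 4.51e-05
Total = 0.000329. Share from L = 0.000284/0.000329 = 0.863.

86.3%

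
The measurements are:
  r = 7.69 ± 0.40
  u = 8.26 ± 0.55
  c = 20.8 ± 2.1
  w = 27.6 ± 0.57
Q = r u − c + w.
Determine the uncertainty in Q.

5.79

Let p = r·u = 63.5. δp/p = √((1·δr/r)² + (1·δu/u)²) = √(0.00271 + 0.00443) = 0.0845, so δp = 5.37.
Q = p − c + w: δQ = √(δp² + δc² + δw²) = √(28.8 + 4.41 + 0.325) = 5.79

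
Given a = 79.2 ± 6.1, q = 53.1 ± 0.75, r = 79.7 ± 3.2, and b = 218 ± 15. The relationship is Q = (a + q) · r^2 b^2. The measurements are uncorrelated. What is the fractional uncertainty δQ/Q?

0.166

Let u = a + q = 132. δu = √(δa² + δq²) = √(37.2 + 0.562) = 6.15, so δu/u = 0.0465.
Q is then a monomial in u, r, b:
δQ/Q = √((δu/u)² + (2·δr/r)² + (2·δb/b)²) = √(0.00216 + 0.00645 + 0.0189) = 0.166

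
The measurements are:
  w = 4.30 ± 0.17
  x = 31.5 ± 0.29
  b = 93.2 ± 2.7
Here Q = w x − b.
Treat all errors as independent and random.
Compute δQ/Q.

Let p = w·x = 135. δp/p = √((1·δw/w)² + (1·δx/x)²) = √(0.00156 + 8.48e-05) = 0.0406, so δp = 5.50.
Q = p − b: δQ = √(δp² + δb²) = √(30.2 + 7.29) = 6.13
Q = 42.2, so δQ/Q = 6.13/42.2 = 0.145.

0.145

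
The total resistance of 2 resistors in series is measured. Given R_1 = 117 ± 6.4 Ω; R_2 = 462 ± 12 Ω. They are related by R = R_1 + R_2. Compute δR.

13.6 Ω

Each term contributes (cᵢ δxᵢ)² to (δR)²:
  (δR_1)² = 41.0;  (δR_2)² = 144
δR = √(185) = 13.6 Ω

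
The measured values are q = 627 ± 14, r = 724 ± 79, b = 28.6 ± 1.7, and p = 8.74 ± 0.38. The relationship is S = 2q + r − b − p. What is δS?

Sums and differences: (δS)² = Σ (cᵢ δxᵢ)².
  (2·δq)² = 784;  (δr)² = 6240;  (δb)² = 2.89;  (δp)² = 0.144
δS = √(7030) = 83.8

83.8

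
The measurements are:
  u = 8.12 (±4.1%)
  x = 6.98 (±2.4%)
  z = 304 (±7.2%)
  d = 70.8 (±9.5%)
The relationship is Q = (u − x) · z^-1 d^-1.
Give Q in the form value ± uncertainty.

(5.30 ± 1.84) × 10^-5

Let w = u − x = 1.14. δw = √(δu² + δx²) = √(0.111 + 0.0281) = 0.373, so δw/w = 0.327.
Q is then a monomial in w, z, d:
δQ/Q = √((δw/w)² + (-1·δz/z)² + (-1·δd/d)²) = √(0.107 + 0.00518 + 0.00903) = 0.348
Q = 5.3e-05, so δQ = 0.348 × 5.3e-05 = 1.84e-05.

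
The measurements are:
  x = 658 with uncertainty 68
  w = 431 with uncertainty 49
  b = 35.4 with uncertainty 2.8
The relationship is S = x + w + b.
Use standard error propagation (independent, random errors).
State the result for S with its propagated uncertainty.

1120 ± 83.9

Absolute uncertainties add in quadrature for a linear combination:
  (δx)² = 4620;  (δw)² = 2400;  (δb)² = 7.84
δS = √(7030) = 83.9
S = 1120.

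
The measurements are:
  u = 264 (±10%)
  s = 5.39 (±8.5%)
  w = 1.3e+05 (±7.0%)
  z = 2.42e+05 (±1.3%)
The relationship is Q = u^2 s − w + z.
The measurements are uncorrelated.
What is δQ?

Let p = u^2·s = 3.76e+05. δp/p = √((2·δu/u)² + (1·δs/s)²) = √(0.0400 + 0.00723) = 0.217, so δp = 81600.
Q = p − w + z: δQ = √(δp² + δw² + δz²) = √(6.66e+09 + 8.28e+07 + 9.9e+06) = 82200

82200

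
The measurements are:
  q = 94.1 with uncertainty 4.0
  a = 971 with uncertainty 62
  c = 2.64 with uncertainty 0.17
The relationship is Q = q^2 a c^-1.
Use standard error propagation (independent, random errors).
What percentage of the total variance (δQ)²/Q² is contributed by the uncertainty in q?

46.8%

(δQ/Q)² = (2·δq/q)² + (1·δa/a)² + (-1·δc/c)²
  q term: (2×0.0425)² = 0.00723
  a term: (1×0.0639)² = 0.00408
  c term: (-1×0.0644)² = 0.00415
Total = 0.0155. Share from q = 0.00723/0.0155 = 0.468.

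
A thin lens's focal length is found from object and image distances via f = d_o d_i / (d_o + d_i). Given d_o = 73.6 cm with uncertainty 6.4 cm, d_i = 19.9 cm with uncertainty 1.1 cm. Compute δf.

0.741 cm

∂f/∂d_o = (d_i/(d_o+d_i))² = 0.0453;  ∂f/∂d_i = (d_o/(d_o+d_i))² = 0.620
δf = √((∂f/∂d_o · δd_o)² + (∂f/∂d_i · δd_i)²) = √(0.0840 + 0.465) = 0.741 cm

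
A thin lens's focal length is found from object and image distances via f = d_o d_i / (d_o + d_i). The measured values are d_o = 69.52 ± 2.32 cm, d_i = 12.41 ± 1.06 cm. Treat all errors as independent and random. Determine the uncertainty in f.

0.765 cm

∂f/∂d_o = (d_i/(d_o+d_i))² = 0.0229;  ∂f/∂d_i = (d_o/(d_o+d_i))² = 0.720
δf = √((∂f/∂d_o · δd_o)² + (∂f/∂d_i · δd_i)²) = √(0.00283 + 0.582) = 0.765 cm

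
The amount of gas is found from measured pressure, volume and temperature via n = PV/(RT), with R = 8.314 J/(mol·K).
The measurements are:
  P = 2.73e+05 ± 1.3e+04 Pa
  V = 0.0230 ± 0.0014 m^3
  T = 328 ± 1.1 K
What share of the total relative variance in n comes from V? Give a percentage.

(δn/n)² = (1·δP/P)² + (1·δV/V)² + (-1·δT/T)²
  P term: (1×0.0476)² = 0.00227
  V term: (1×0.0609)² = 0.00371
  T term: (-1×0.00335)² = 1.12e-05
Total = 0.00598. Share from V = 0.00371/0.00598 = 0.619.

61.9%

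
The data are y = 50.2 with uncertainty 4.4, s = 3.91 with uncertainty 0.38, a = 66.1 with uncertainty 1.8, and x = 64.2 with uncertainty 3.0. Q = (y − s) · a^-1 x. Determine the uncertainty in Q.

Let u = y − s = 46.3. δu = √(δy² + δs²) = √(19.4 + 0.144) = 4.42, so δu/u = 0.0954.
Q is then a monomial in u, a, x:
δQ/Q = √((δu/u)² + (-1·δa/a)² + (1·δx/x)²) = √(0.00910 + 0.000742 + 0.00218) = 0.110
Q = 45.0, so δQ = 0.110 × 45.0 = 4.93.

4.93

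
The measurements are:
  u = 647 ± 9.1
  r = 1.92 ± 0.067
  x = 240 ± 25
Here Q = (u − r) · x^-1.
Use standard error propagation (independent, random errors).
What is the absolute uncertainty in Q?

0.283

Let w = u − r = 645. δw = √(δu² + δr²) = √(82.8 + 0.00449) = 9.10, so δw/w = 0.0141.
Q is then a monomial in w, x:
δQ/Q = √((δw/w)² + (-1·δx/x)²) = √(0.000199 + 0.0109) = 0.105
Q = 2.69, so δQ = 0.105 × 2.69 = 0.283.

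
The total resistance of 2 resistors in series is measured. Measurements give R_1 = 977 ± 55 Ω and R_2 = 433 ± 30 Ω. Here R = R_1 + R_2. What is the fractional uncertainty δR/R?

Absolute uncertainties add in quadrature for a linear combination:
  (δR_1)² = 3020;  (δR_2)² = 900
δR = √(3920) = 62.6 Ω
R = 1410 Ω, so δR/R = 62.6/1410 = 0.0444.

0.0444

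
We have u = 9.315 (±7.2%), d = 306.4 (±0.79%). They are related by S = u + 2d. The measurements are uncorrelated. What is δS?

For a sum/difference, combine absolute errors in quadrature:
  (δu)² = 0.450;  (2·δd)² = 23.4
δS = √(23.9) = 4.89

4.89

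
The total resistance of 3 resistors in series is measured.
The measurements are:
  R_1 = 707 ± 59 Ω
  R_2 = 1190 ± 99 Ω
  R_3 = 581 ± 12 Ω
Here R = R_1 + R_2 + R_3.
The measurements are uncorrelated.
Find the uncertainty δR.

Sums and differences: (δR)² = Σ (cᵢ δxᵢ)².
  (δR_1)² = 3480;  (δR_2)² = 9800;  (δR_3)² = 144
δR = √(13400) = 116 Ω

116 Ω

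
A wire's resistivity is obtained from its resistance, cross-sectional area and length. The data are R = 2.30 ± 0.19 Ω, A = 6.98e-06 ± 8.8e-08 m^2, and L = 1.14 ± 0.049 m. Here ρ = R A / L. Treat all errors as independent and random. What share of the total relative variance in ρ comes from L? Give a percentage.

(δρ/ρ)² = (1·δR/R)² + (1·δA/A)² + (-1·δL/L)²
  R term: (1×0.0826)² = 0.00682
  A term: (1×0.0126)² = 0.000159
  L term: (-1×0.0430)² = 0.00185
Total = 0.00883. Share from L = 0.00185/0.00883 = 0.209.

20.9%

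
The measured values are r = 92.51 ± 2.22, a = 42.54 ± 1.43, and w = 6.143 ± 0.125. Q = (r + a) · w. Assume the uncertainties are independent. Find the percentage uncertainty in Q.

2.82%

Let u = r + a = 135.1. δu = √(δr² + δa²) = √(4.93 + 2.04) = 2.64, so δu/u = 0.0196.
Q is then a monomial in u, w:
δQ/Q = √((δu/u)² + (1·δw/w)²) = √(0.000382 + 0.000414) = 0.0282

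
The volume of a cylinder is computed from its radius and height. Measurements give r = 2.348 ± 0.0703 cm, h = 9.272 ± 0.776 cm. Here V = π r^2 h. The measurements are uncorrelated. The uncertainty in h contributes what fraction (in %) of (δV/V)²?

(δV/V)² = (2·δr/r)² + (1·δh/h)²
  r term: (2×0.0299)² = 0.00359
  h term: (1×0.0837)² = 0.00700
Total = 0.0106. Share from h = 0.00700/0.0106 = 0.661.

66.1%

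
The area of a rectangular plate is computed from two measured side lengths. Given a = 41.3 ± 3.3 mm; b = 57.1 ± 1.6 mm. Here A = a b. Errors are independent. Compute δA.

Since A is a product/quotient, work with relative uncertainties:
  (1·δa/a)² = (1×0.0799)² = 0.00638;  (1·δb/b)² = (1×0.0280)² = 0.000785
δA/A = √(0.00717) = 0.0847
A = 2360 mm^2, so δA = 0.0847 × 2360 = 200 mm^2.

200 mm^2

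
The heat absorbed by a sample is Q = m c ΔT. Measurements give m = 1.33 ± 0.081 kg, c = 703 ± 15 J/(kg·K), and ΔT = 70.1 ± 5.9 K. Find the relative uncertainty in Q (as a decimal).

0.106

For a monomial Q ∝ m, c, ΔT, fractional errors add in quadrature:
  (1·δm/m)² = (1×0.0609)² = 0.00371;  (1·δc/c)² = (1×0.0213)² = 0.000455;  (1·δΔT/ΔT)² = (1×0.0842)² = 0.00708
δQ/Q = √(0.0112) = 0.106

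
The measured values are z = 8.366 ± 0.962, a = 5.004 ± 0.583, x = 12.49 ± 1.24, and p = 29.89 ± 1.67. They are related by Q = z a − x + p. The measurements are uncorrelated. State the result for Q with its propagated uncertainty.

Let w = z·a = 41.86. δw/w = √((1·δz/z)² + (1·δa/a)²) = √(0.0132 + 0.0136) = 0.164, so δw = 6.85.
Q = w − x + p: δQ = √(δw² + δx² + δp²) = √(47.0 + 1.54 + 2.79) = 7.16
Q = 59.26.

59.26 ± 7.16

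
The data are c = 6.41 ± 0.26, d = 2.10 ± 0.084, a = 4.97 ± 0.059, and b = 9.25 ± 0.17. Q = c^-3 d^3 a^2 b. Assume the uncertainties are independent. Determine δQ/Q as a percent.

17.4%

Each factor contributes (exponent × relative error)² to (δQ/Q)²:
  (-3·δc/c)² = (-3×0.0406)² = 0.0148;  (3·δd/d)² = (3×0.0400)² = 0.0144;  (2·δa/a)² = (2×0.0119)² = 0.000564;  (1·δb/b)² = (1×0.0184)² = 0.000338
δQ/Q = √(0.0301) = 0.174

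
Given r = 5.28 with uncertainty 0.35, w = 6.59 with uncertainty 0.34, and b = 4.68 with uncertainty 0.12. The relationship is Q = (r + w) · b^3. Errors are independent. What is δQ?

Let u = r + w = 11.9. δu = √(δr² + δw²) = √(0.122 + 0.116) = 0.488, so δu/u = 0.0411.
Q is then a monomial in u, b:
δQ/Q = √((δu/u)² + (3·δb/b)²) = √(0.00169 + 0.00592) = 0.0872
Q = 1220, so δQ = 0.0872 × 1220 = 106.

106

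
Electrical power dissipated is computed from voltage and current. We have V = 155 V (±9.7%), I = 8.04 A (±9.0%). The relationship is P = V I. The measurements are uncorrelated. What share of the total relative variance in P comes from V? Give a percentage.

(δP/P)² = (1·δV/V)² + (1·δI/I)²
  V term: (1×0.0970)² = 0.00941
  I term: (1×0.0900)² = 0.00810
Total = 0.0175. Share from V = 0.00941/0.0175 = 0.537.

53.7%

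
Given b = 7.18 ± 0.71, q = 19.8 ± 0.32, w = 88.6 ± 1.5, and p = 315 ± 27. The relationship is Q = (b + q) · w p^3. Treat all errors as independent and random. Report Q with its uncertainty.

(7.47 ± 1.94) × 10^10

Let u = b + q = 27.0. δu = √(δb² + δq²) = √(0.504 + 0.102) = 0.779, so δu/u = 0.0289.
Q is then a monomial in u, w, p:
δQ/Q = √((δu/u)² + (1·δw/w)² + (3·δp/p)²) = √(0.000833 + 0.000287 + 0.0661) = 0.259
Q = 7.47e+10, so δQ = 0.259 × 7.47e+10 = 1.94e+10.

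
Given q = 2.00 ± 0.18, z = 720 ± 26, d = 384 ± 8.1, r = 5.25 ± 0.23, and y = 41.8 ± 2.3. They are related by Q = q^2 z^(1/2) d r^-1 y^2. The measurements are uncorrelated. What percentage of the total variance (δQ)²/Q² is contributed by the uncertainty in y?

(δQ/Q)² = (2·δq/q)² + (½·δz/z)² + (1·δd/d)² + (-1·δr/r)² + (2·δy/y)²
  q term: (2×0.0900)² = 0.0324
  z term: (0.5×0.0361)² = 0.000326
  d term: (1×0.0211)² = 0.000445
  r term: (-1×0.0438)² = 0.00192
  y term: (2×0.0550)² = 0.0121
Total = 0.0472. Share from y = 0.0121/0.0472 = 0.257.

25.7%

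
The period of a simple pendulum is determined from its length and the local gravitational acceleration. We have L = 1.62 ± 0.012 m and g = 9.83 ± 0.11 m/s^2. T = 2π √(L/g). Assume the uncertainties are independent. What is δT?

0.0171 s

Products/powers → add relative errors in quadrature, weighted by exponent:
  (½·δL/L)² = (0.5×0.00741)² = 1.37e-05;  (−½·δg/g)² = (-0.5×0.0112)² = 3.13e-05
δT/T = √(4.5e-05) = 0.00671
T = 2.55 s, so δT = 0.00671 × 2.55 = 0.0171 s.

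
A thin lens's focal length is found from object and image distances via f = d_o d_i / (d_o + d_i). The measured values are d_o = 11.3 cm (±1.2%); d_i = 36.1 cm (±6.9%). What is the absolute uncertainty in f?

∂f/∂d_o = (d_i/(d_o+d_i))² = 0.580;  ∂f/∂d_i = (d_o/(d_o+d_i))² = 0.0568
δf = √((∂f/∂d_o · δd_o)² + (∂f/∂d_i · δd_i)²) = √(0.00619 + 0.0200) = 0.162 cm

0.162 cm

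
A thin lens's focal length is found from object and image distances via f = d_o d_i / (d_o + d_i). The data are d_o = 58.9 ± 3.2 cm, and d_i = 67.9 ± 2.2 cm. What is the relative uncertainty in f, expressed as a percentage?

3.28%

∂f/∂d_o = (d_i/(d_o+d_i))² = 0.287;  ∂f/∂d_i = (d_o/(d_o+d_i))² = 0.216
δf = √((∂f/∂d_o · δd_o)² + (∂f/∂d_i · δd_i)²) = √(0.842 + 0.225) = 1.03 cm
f = 31.5 cm, so δf/f = 1.03/31.5 = 0.0328.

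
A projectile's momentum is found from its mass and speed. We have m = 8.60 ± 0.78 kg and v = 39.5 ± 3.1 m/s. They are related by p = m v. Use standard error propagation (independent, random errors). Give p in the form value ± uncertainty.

340 ± 40.7 kg·m/s

Relative error in a monomial: (δp/p)² = Σ (nᵢ · δxᵢ/xᵢ)².
  (1·δm/m)² = (1×0.0907)² = 0.00823;  (1·δv/v)² = (1×0.0785)² = 0.00616
δp/p = √(0.0144) = 0.120
p = 340 kg·m/s, so δp = 0.120 × 340 = 40.7 kg·m/s.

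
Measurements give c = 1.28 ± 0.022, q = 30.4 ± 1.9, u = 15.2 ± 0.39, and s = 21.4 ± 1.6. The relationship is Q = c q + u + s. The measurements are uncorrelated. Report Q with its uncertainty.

75.5 ± 3.01

Let p = c·q = 38.9. δp/p = √((1·δc/c)² + (1·δq/q)²) = √(0.000295 + 0.00391) = 0.0648, so δp = 2.52.
Q = p + u + s: δQ = √(δp² + δu² + δs²) = √(6.36 + 0.152 + 2.56) = 3.01
Q = 75.5.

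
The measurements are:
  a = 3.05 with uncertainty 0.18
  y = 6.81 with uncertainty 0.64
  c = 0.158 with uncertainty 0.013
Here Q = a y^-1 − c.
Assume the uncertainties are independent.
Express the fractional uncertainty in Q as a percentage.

Let p = a·y^-1 = 0.448. δp/p = √((1·δa/a)² + (-1·δy/y)²) = √(0.00348 + 0.00883) = 0.111, so δp = 0.0497.
Q = p − c: δQ = √(δp² + δc²) = √(0.00247 + 0.000169) = 0.0514
Q = 0.290, so δQ/Q = 0.0514/0.290 = 0.177.

17.7%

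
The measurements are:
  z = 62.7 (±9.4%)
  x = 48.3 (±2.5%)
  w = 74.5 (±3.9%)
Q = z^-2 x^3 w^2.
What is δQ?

Each factor contributes (exponent × relative error)² to (δQ/Q)²:
  (-2·δz/z)² = (-2×0.0940)² = 0.0353;  (3·δx/x)² = (3×0.0250)² = 0.00563;  (2·δw/w)² = (2×0.0390)² = 0.00608
δQ/Q = √(0.0471) = 0.217
Q = 1.59e+05, so δQ = 0.217 × 1.59e+05 = 34500.

34500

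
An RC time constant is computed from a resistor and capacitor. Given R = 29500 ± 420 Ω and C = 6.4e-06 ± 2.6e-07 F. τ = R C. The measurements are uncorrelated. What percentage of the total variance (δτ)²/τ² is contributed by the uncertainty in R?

(δτ/τ)² = (1·δR/R)² + (1·δC/C)²
  R term: (1×0.0142)² = 0.000203
  C term: (1×0.0406)² = 0.00165
Total = 0.00185. Share from R = 0.000203/0.00185 = 0.109.

10.9%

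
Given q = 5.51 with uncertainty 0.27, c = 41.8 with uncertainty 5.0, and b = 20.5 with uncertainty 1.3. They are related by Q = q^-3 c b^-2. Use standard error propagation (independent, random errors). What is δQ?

0.000136

Each factor contributes (exponent × relative error)² to (δQ/Q)²:
  (-3·δq/q)² = (-3×0.0490)² = 0.0216;  (1·δc/c)² = (1×0.120)² = 0.0143;  (-2·δb/b)² = (-2×0.0634)² = 0.0161
δQ/Q = √(0.0520) = 0.228
Q = 0.000595, so δQ = 0.228 × 0.000595 = 0.000136.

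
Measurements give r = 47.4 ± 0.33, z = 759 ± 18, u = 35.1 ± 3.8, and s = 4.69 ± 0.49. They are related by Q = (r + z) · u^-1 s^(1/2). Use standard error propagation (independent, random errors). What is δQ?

6.08

Let w = r + z = 806. δw = √(δr² + δz²) = √(0.109 + 324) = 18.0, so δw/w = 0.0223.
Q is then a monomial in w, u, s:
δQ/Q = √((δw/w)² + (-1·δu/u)² + (½·δs/s)²) = √(0.000498 + 0.0117 + 0.00273) = 0.122
Q = 49.8, so δQ = 0.122 × 49.8 = 6.08.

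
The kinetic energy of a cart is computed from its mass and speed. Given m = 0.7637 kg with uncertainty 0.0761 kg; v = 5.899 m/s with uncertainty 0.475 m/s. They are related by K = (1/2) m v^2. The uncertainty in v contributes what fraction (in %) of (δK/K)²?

72.3%

(δK/K)² = (1·δm/m)² + (2·δv/v)²
  m term: (1×0.0996)² = 0.00993
  v term: (2×0.0805)² = 0.0259
Total = 0.0359. Share from v = 0.0259/0.0359 = 0.723.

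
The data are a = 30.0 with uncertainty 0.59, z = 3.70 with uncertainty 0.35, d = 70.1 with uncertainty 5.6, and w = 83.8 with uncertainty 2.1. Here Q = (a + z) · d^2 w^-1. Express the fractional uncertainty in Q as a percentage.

Let u = a + z = 33.7. δu = √(δa² + δz²) = √(0.348 + 0.122) = 0.686, so δu/u = 0.0204.
Q is then a monomial in u, d, w:
δQ/Q = √((δu/u)² + (2·δd/d)² + (-1·δw/w)²) = √(0.000414 + 0.0255 + 0.000628) = 0.163

16.3%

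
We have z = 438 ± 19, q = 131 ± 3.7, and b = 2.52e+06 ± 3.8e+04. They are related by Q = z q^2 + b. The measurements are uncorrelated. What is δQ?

5.37e+05

Let p = z·q^2 = 7.52e+06. δp/p = √((1·δz/z)² + (2·δq/q)²) = √(0.00188 + 0.00319) = 0.0712, so δp = 5.35e+05.
Q = p + b: δQ = √(δp² + δb²) = √(2.87e+11 + 1.44e+09) = 5.37e+05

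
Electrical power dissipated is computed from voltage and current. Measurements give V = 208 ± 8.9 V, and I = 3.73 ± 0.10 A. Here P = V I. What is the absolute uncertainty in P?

39.2 W

For a monomial P ∝ V, I, fractional errors add in quadrature:
  (1·δV/V)² = (1×0.0428)² = 0.00183;  (1·δI/I)² = (1×0.0268)² = 0.000719
δP/P = √(0.00255) = 0.0505
P = 776 W, so δP = 0.0505 × 776 = 39.2 W.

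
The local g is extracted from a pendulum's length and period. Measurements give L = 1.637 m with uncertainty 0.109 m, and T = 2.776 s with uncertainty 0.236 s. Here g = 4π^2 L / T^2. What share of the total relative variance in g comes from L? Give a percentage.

13.3%

(δg/g)² = (1·δL/L)² + (-2·δT/T)²
  L term: (1×0.0666)² = 0.00443
  T term: (-2×0.0850)² = 0.0289
Total = 0.0333. Share from L = 0.00443/0.0333 = 0.133.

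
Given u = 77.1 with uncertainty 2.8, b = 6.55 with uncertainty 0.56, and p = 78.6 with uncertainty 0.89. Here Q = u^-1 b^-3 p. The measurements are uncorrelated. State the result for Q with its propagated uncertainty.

0.00363 ± 0.000941

Each factor contributes (exponent × relative error)² to (δQ/Q)²:
  (-1·δu/u)² = (-1×0.0363)² = 0.00132;  (-3·δb/b)² = (-3×0.0855)² = 0.0658;  (1·δp/p)² = (1×0.0113)² = 0.000128
δQ/Q = √(0.0672) = 0.259
Q = 0.00363, so δQ = 0.259 × 0.00363 = 0.000941.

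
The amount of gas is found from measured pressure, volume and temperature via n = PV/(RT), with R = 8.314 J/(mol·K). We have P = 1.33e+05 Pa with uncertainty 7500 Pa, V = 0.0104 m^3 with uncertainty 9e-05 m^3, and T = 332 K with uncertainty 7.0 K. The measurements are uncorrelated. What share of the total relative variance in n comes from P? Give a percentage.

(δn/n)² = (1·δP/P)² + (1·δV/V)² + (-1·δT/T)²
  P term: (1×0.0564)² = 0.00318
  V term: (1×0.00865)² = 7.49e-05
  T term: (-1×0.0211)² = 0.000445
Total = 0.00370. Share from P = 0.00318/0.00370 = 0.860.

86.0%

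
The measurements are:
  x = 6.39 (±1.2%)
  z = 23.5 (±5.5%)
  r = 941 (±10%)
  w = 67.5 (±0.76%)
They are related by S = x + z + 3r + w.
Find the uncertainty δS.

For a sum/difference, combine absolute errors in quadrature:
  (δx)² = 0.00588;  (δz)² = 1.67;  (3·δr)² = 79700;  (δw)² = 0.263
δS = √(79700) = 282

282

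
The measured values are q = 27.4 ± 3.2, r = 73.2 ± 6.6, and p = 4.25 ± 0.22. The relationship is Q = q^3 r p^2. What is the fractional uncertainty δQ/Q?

0.376

Products/powers → add relative errors in quadrature, weighted by exponent:
  (3·δq/q)² = (3×0.117)² = 0.123;  (1·δr/r)² = (1×0.0902)² = 0.00813;  (2·δp/p)² = (2×0.0518)² = 0.0107
δQ/Q = √(0.142) = 0.376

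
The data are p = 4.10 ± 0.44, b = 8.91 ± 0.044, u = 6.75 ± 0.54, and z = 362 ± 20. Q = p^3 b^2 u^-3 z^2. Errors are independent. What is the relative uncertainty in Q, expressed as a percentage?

Products/powers → add relative errors in quadrature, weighted by exponent:
  (3·δp/p)² = (3×0.107)² = 0.104;  (2·δb/b)² = (2×0.00494)² = 9.75e-05;  (-3·δu/u)² = (-3×0.0800)² = 0.0576;  (2·δz/z)² = (2×0.0552)² = 0.0122
δQ/Q = √(0.174) = 0.417

41.7%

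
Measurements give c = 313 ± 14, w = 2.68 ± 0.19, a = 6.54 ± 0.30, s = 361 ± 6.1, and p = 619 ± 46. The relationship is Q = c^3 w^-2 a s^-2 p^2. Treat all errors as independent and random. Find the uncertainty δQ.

2.07e+07

For a monomial Q ∝ c^3, w^-2, a, s^-2, p^2, fractional errors add in quadrature:
  (3·δc/c)² = (3×0.0447)² = 0.0180;  (-2·δw/w)² = (-2×0.0709)² = 0.0201;  (1·δa/a)² = (1×0.0459)² = 0.00210;  (-2·δs/s)² = (-2×0.0169)² = 0.00114;  (2·δp/p)² = (2×0.0743)² = 0.0221
δQ/Q = √(0.0634) = 0.252
Q = 8.21e+07, so δQ = 0.252 × 8.21e+07 = 2.07e+07.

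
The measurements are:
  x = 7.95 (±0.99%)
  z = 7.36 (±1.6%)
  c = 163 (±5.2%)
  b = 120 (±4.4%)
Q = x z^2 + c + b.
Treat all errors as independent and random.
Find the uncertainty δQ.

Let p = x·z^2 = 431. δp/p = √((1·δx/x)² + (2·δz/z)²) = √(9.8e-05 + 0.00102) = 0.0335, so δp = 14.4.
Q = p + c + b: δQ = √(δp² + δc² + δb²) = √(208 + 71.8 + 27.9) = 17.5

17.5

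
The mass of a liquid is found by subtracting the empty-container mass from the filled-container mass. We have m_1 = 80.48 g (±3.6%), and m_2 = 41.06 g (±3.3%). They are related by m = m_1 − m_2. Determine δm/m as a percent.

Absolute uncertainties add in quadrature for a linear combination:
  (δm_1)² = 8.39;  (δm_2)² = 1.84
δm = √(10.2) = 3.20 g
m = 39.42 g, so δm/m = 3.20/39.42 = 0.0811.

8.11%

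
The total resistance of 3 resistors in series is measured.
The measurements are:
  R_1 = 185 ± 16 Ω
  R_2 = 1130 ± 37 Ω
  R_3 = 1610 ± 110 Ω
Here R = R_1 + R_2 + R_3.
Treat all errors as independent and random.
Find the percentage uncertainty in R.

For a sum/difference, combine absolute errors in quadrature:
  (δR_1)² = 256;  (δR_2)² = 1370;  (δR_3)² = 12100
δR = √(13700) = 117 Ω
R = 2920 Ω, so δR/R = 117/2920 = 0.0401.

4.01%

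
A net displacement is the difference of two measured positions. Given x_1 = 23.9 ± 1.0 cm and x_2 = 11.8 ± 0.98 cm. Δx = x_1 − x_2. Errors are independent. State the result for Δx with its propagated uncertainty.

Each term contributes (cᵢ δxᵢ)² to (δΔx)²:
  (δx_1)² = 1.00;  (δx_2)² = 0.960
δΔx = √(1.96) = 1.40 cm
Δx = 12.1 cm.

12.1 ± 1.40 cm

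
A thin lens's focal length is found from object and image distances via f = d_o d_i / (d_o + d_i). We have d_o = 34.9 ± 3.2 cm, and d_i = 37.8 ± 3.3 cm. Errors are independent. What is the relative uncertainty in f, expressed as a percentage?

6.35%

∂f/∂d_o = (d_i/(d_o+d_i))² = 0.270;  ∂f/∂d_i = (d_o/(d_o+d_i))² = 0.230
δf = √((∂f/∂d_o · δd_o)² + (∂f/∂d_i · δd_i)²) = √(0.748 + 0.578) = 1.15 cm
f = 18.1 cm, so δf/f = 1.15/18.1 = 0.0635.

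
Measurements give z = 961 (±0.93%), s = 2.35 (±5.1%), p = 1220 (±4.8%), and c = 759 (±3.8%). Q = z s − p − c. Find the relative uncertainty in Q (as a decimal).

0.480

Let w = z·s = 2260. δw/w = √((1·δz/z)² + (1·δs/s)²) = √(8.65e-05 + 0.00260) = 0.0518, so δw = 117.
Q = w − p − c: δQ = √(δw² + δp² + δc²) = √(13700 + 3430 + 832) = 134
Q = 279, so δQ/Q = 134/279 = 0.480.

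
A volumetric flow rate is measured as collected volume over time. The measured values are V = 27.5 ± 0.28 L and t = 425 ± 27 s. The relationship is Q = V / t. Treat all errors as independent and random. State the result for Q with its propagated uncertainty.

For a monomial Q ∝ V, t^-1, fractional errors add in quadrature:
  (1·δV/V)² = (1×0.0102)² = 0.000104;  (-1·δt/t)² = (-1×0.0635)² = 0.00404
δQ/Q = √(0.00414) = 0.0643
Q = 0.0647 L/s, so δQ = 0.0643 × 0.0647 = 0.00416 L/s.

0.0647 ± 0.00416 L/s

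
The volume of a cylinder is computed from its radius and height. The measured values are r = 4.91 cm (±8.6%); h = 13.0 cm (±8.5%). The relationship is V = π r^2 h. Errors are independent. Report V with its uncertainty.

For a monomial V ∝ r^2, h, fractional errors add in quadrature:
  (2·δr/r)² = (2×0.0860)² = 0.0296;  (1·δh/h)² = (1×0.0850)² = 0.00722
δV/V = √(0.0368) = 0.192
V = 985 cm^3, so δV = 0.192 × 985 = 189 cm^3.

985 ± 189 cm^3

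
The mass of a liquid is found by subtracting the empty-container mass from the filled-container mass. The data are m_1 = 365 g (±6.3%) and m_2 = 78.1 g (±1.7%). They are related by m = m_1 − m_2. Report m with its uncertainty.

287 ± 23.0 g

Sums and differences: (δm)² = Σ (cᵢ δxᵢ)².
  (δm_1)² = 529;  (δm_2)² = 1.76
δm = √(531) = 23.0 g
m = 287 g.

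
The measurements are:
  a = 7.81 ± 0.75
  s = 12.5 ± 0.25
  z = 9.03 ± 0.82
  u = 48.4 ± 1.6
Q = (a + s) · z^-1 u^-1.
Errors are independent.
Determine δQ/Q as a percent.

Let w = a + s = 20.3. δw = √(δa² + δs²) = √(0.562 + 0.0625) = 0.791, so δw/w = 0.0389.
Q is then a monomial in w, z, u:
δQ/Q = √((δw/w)² + (-1·δz/z)² + (-1·δu/u)²) = √(0.00152 + 0.00825 + 0.00109) = 0.104

10.4%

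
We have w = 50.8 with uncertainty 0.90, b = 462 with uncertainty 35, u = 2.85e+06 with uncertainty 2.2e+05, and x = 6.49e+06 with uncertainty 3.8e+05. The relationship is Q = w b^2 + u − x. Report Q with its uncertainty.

Let p = w·b^2 = 1.08e+07. δp/p = √((1·δw/w)² + (2·δb/b)²) = √(0.000314 + 0.0230) = 0.153, so δp = 1.65e+06.
Q = p + u − x: δQ = √(δp² + δu² + δx²) = √(2.74e+12 + 4.84e+10 + 1.44e+11) = 1.71e+06
Q = 7.2e+06.

(7.20 ± 1.71) × 10^6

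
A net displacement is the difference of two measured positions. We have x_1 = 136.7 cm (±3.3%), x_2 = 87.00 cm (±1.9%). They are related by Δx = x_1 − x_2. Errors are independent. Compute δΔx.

4.80 cm

Sums and differences: (δΔx)² = Σ (cᵢ δxᵢ)².
  (δx_1)² = 20.4;  (δx_2)² = 2.73
δΔx = √(23.1) = 4.80 cm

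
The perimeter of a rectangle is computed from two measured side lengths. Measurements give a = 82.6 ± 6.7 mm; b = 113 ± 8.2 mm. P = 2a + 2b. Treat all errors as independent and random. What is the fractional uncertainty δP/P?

0.0541

For a sum/difference, combine absolute errors in quadrature:
  (2·δa)² = 180;  (2·δb)² = 269
δP = √(449) = 21.2 mm
P = 391 mm, so δP/P = 21.2/391 = 0.0541.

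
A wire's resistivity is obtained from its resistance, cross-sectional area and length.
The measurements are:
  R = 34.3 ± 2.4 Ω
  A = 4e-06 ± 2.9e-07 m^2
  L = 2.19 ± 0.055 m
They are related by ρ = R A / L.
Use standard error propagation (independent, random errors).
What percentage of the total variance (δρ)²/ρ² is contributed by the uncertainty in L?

5.85%

(δρ/ρ)² = (1·δR/R)² + (1·δA/A)² + (-1·δL/L)²
  R term: (1×0.0700)² = 0.00490
  A term: (1×0.0725)² = 0.00526
  L term: (-1×0.0251)² = 0.000631
Total = 0.0108. Share from L = 0.000631/0.0108 = 0.0585.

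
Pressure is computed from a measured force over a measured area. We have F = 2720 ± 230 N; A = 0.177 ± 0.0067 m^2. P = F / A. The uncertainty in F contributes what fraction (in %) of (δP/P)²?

(δP/P)² = (1·δF/F)² + (-1·δA/A)²
  F term: (1×0.0846)² = 0.00715
  A term: (-1×0.0379)² = 0.00143
Total = 0.00858. Share from F = 0.00715/0.00858 = 0.833.

83.3%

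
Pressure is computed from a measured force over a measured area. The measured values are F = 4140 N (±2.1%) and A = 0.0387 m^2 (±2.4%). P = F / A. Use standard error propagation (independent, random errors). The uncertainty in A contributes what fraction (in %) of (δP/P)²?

56.6%

(δP/P)² = (1·δF/F)² + (-1·δA/A)²
  F term: (1×0.0210)² = 0.000441
  A term: (-1×0.0240)² = 0.000576
Total = 0.00102. Share from A = 0.000576/0.00102 = 0.566.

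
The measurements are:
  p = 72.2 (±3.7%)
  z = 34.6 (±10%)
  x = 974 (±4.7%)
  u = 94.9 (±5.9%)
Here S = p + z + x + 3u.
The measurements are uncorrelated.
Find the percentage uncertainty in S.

3.59%

Absolute uncertainties add in quadrature for a linear combination:
  (δp)² = 7.14;  (δz)² = 12.0;  (δx)² = 2100;  (3·δu)² = 282
δS = √(2400) = 49.0
S = 1370, so δS/S = 49.0/1370 = 0.0359.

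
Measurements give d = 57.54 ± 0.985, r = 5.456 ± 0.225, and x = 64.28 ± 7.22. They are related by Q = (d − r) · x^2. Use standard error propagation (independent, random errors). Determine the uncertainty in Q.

Let u = d − r = 52.08. δu = √(δd² + δr²) = √(0.970 + 0.0506) = 1.01, so δu/u = 0.0194.
Q is then a monomial in u, x:
δQ/Q = √((δu/u)² + (2·δx/x)²) = √(0.000376 + 0.0505) = 0.225
Q = 215200, so δQ = 0.225 × 215200 = 48500.

48500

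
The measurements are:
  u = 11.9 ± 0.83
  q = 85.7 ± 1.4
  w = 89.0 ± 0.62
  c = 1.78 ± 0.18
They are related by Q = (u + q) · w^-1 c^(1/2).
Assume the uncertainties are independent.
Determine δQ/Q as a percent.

5.37%

Let h = u + q = 97.6. δh = √(δu² + δq²) = √(0.689 + 1.96) = 1.63, so δh/h = 0.0167.
Q is then a monomial in h, w, c:
δQ/Q = √((δh/h)² + (-1·δw/w)² + (½·δc/c)²) = √(0.000278 + 4.85e-05 + 0.00256) = 0.0537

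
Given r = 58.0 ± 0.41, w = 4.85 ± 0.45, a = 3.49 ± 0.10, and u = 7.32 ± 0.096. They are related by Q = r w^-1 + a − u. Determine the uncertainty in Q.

Let p = r·w^-1 = 12.0. δp/p = √((1·δr/r)² + (-1·δw/w)²) = √(5e-05 + 0.00861) = 0.0931, so δp = 1.11.
Q = p + a − u: δQ = √(δp² + δa² + δu²) = √(1.24 + 0.0100 + 0.00922) = 1.12

1.12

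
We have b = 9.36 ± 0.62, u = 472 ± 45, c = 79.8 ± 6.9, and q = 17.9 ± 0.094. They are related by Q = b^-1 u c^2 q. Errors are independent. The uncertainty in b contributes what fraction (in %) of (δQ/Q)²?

10.1%

(δQ/Q)² = (-1·δb/b)² + (1·δu/u)² + (2·δc/c)² + (1·δq/q)²
  b term: (-1×0.0662)² = 0.00439
  u term: (1×0.0953)² = 0.00909
  c term: (2×0.0865)² = 0.0299
  q term: (1×0.00525)² = 2.76e-05
Total = 0.0434. Share from b = 0.00439/0.0434 = 0.101.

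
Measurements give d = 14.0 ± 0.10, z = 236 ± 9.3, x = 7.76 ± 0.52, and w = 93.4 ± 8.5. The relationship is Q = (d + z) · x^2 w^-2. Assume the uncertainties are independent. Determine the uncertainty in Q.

Let u = d + z = 250. δu = √(δd² + δz²) = √(0.0100 + 86.5) = 9.30, so δu/u = 0.0372.
Q is then a monomial in u, x, w:
δQ/Q = √((δu/u)² + (2·δx/x)² + (-2·δw/w)²) = √(0.00138 + 0.0180 + 0.0331) = 0.229
Q = 1.73, so δQ = 0.229 × 1.73 = 0.395.

0.395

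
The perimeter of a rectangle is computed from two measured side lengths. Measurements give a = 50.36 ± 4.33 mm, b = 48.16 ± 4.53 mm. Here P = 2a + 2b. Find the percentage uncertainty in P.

Each term contributes (cᵢ δxᵢ)² to (δP)²:
  (2·δa)² = 75.0;  (2·δb)² = 82.1
δP = √(157) = 12.5 mm
P = 197.0 mm, so δP/P = 12.5/197.0 = 0.0636.

6.36%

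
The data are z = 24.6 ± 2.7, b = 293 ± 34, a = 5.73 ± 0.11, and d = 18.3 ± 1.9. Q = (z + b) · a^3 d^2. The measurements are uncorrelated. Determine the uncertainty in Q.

Let u = z + b = 318. δu = √(δz² + δb²) = √(7.29 + 1160) = 34.1, so δu/u = 0.107.
Q is then a monomial in u, a, d:
δQ/Q = √((δu/u)² + (3·δa/a)² + (2·δd/d)²) = √(0.0115 + 0.00332 + 0.0431) = 0.241
Q = 2e+07, so δQ = 0.241 × 2e+07 = 4.82e+06.

4.82e+06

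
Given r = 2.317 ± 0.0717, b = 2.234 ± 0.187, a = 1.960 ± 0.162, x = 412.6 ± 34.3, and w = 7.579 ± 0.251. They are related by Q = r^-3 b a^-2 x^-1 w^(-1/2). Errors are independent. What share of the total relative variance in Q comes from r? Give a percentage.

(δQ/Q)² = (-3·δr/r)² + (1·δb/b)² + (-2·δa/a)² + (-1·δx/x)² + (−½·δw/w)²
  r term: (-3×0.0309)² = 0.00862
  b term: (1×0.0837)² = 0.00701
  a term: (-2×0.0827)² = 0.0273
  x term: (-1×0.0831)² = 0.00691
  w term: (-0.5×0.0331)² = 0.000274
Total = 0.0501. Share from r = 0.00862/0.0501 = 0.172.

17.2%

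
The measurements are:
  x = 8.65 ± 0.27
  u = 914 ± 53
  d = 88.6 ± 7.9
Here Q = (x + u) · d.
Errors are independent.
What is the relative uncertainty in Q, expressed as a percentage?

Let w = x + u = 923. δw = √(δx² + δu²) = √(0.0729 + 2810) = 53.0, so δw/w = 0.0574.
Q is then a monomial in w, d:
δQ/Q = √((δw/w)² + (1·δd/d)²) = √(0.00330 + 0.00795) = 0.106

10.6%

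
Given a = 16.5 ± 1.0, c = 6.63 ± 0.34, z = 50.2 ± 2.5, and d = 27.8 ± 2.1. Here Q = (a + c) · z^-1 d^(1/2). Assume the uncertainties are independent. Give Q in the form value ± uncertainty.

Let u = a + c = 23.1. δu = √(δa² + δc²) = √(1.00 + 0.116) = 1.06, so δu/u = 0.0457.
Q is then a monomial in u, z, d:
δQ/Q = √((δu/u)² + (-1·δz/z)² + (½·δd/d)²) = √(0.00209 + 0.00248 + 0.00143) = 0.0774
Q = 2.43, so δQ = 0.0774 × 2.43 = 0.188.

2.43 ± 0.188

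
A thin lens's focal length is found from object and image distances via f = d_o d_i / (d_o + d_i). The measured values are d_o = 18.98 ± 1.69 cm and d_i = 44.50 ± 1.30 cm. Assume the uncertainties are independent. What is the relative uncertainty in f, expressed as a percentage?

6.30%

∂f/∂d_o = (d_i/(d_o+d_i))² = 0.491;  ∂f/∂d_i = (d_o/(d_o+d_i))² = 0.0894
δf = √((∂f/∂d_o · δd_o)² + (∂f/∂d_i · δd_i)²) = √(0.690 + 0.0135) = 0.839 cm
f = 13.31 cm, so δf/f = 0.839/13.31 = 0.0630.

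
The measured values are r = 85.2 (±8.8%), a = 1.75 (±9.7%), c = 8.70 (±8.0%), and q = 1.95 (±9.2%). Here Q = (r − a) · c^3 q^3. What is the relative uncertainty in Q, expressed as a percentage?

37.7%

Let u = r − a = 83.5. δu = √(δr² + δa²) = √(56.2 + 0.0288) = 7.50, so δu/u = 0.0899.
Q is then a monomial in u, c, q:
δQ/Q = √((δu/u)² + (3·δc/c)² + (3·δq/q)²) = √(0.00808 + 0.0576 + 0.0762) = 0.377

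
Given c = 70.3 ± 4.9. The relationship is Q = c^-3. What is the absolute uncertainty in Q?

Q is a product of powers, so relative uncertainties combine in quadrature:
  (-3·δc/c)² = (-3×0.0697)² = 0.0437
δQ/Q = √(0.0437) = 0.209
Q = 2.88e-06, so δQ = 0.209 × 2.88e-06 = 6.02e-07.

6.02e-07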